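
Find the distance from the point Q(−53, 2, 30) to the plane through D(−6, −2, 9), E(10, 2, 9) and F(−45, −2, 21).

DE = (16, 4, 0) and DF = (−39, 0, 12), so a normal is n = DE × DF = (48, −192, 156).
d = |48·(-53) + (-192)·2 + 156·30 − 1500| / √(2304 + 36864 + 24336) = |252| / 252 = 1.

1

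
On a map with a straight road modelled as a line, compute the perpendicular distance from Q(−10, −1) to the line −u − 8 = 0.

2

d = |(-1)·(-10) + 0·(-1) − 8| / √(1 + 0) = |2|/1 = 2.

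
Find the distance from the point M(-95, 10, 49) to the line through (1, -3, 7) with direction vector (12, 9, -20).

2√1381

Direction vector d = (12, 9, -20).
AP = (-96, 13, 42), and AP × d = (-638, -1416, -1020).
|AP × d|² = 3452500 and |d|² = 625, so the distance is √(3452500/625) = √5524 = 2√1381.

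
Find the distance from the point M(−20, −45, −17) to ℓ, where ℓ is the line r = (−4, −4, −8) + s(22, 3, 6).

√1489

Direction vector d = (22, 3, 6).
AP = (−16, −41, −9), and AP × d = (−219, −102, 854).
|AP × d|² = 787681 and |d|² = 529, so the distance is √(787681/529) = √1489.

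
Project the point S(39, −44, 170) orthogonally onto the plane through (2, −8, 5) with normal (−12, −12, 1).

(771/17, -640/17, 2881/17)

The perpendicular from S has direction n = (−12, −12, 1): r = (39, −44, 170) + λ(−12, −12, 1).
Substitute into the plane: n·(S + λn) = 77 gives 230 + 289λ = 77, so λ = -9/17.
Foot = (39, −44, 170) + (-9/17)·(−12, −12, 1) = (771/17, −640/17, 2881/17).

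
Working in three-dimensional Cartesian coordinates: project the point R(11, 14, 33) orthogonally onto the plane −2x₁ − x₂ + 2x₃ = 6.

The perpendicular from R has direction n = (−2, −1, 2): r = (11, 14, 33) + λ(−2, −1, 2).
Substitute into the plane: n·(R + λn) = 6 gives 30 + 9λ = 6, so λ = -8/3.
Foot = (11, 14, 33) + (-8/3)·(−2, −1, 2) = (49/3, 50/3, 83/3).

(49/3, 50/3, 83/3)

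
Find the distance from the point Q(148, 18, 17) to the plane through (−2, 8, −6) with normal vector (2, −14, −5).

The plane has equation n·(r − (−2, 8, −6)) = 0, i.e. n·r = -86.
Then n·(148, 18, 17) − (−86) = 45.
|n| = √(4 + 196 + 25) = 15, so the distance is |45|/15 = 3.

3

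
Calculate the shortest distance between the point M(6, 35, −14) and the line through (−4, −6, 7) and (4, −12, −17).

√2053

A direction vector is d = (8, −6, −24).
AP = (10, 41, −21); AP·d = 338, |AP|² = 2222, |d|² = 676.
distance² = |AP|² − (AP·d)²/|d|² = 2222 − 114244/676 = 2053, so the distance is √2053.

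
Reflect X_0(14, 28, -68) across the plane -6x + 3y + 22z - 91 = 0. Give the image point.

(-22, 46, 64)

n = (-6, 3, 22), |n|² = 529, n·X_0 − 91 = -1587, so t = -1587/529 = -3.
Foot F = X_0 − (-3)·n = (-4, 37, -2); the reflection is 2F − X_0 = (-22, 46, 64).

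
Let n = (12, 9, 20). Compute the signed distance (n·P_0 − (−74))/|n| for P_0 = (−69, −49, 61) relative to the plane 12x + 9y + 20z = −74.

1

n·P_0 − (-74) = 25.
|n| = 25, so the signed distance is 25/25 = 1.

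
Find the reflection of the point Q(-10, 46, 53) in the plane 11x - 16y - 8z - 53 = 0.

With n = (11, -16, -8), the signed offset is (n·Q − 53)/|n|² = -1323/441 = -3.
Q' = Q − 2t·n = (-10, 46, 53) − (-6)·(11, -16, -8) = (56, -50, 5).

(56, -50, 5)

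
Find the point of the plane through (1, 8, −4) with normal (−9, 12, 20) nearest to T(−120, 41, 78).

(-75, -19, -22)

n = (−9, 12, 20), |n|² = 625, and n·T − 7 = 3125.
t = 3125/625 = 5, so the foot is T − t·n = (−120, 41, 78) − 5·(−9, 12, 20) = (−75, −19, −22).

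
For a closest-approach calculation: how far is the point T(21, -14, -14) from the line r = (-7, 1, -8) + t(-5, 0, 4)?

√389

Direction vector d = (-5, 0, 4).
AP = (28, -15, -6), and AP × d = (-60, -82, -75).
|AP × d|² = 15949 and |d|² = 41, so the distance is √(15949/41) = √389.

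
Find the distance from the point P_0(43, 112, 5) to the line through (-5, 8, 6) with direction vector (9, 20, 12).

Direction vector d = (9, 20, 12).
AP = (48, 104, -1), and AP × d = (1268, -585, 24).
|AP × d|² = 1950625 and |d|² = 625, so the distance is √(1950625/625) = √3121.

√3121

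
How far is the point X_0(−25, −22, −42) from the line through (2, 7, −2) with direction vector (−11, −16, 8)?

√2729

Direction vector d = (−11, −16, 8).
AP = (−27, −29, −40); AP·d = 441, |AP|² = 3170, |d|² = 441.
distance² = |AP|² − (AP·d)²/|d|² = 3170 − 194481/441 = 2729, so the distance is √2729.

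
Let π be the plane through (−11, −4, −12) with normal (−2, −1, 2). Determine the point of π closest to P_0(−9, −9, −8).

(-7, -8, -10)

The perpendicular from P_0 has direction n = (−2, −1, 2): r = (−9, −9, −8) + λ(−2, −1, 2).
Substitute into the plane: n·(P_0 + λn) = 2 gives 11 + 9λ = 2, so λ = -1.
Foot = (−9, −9, −8) + (-1)·(−2, −1, 2) = (−7, −8, −10).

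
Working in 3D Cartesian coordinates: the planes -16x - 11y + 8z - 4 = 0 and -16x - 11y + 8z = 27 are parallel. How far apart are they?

Both planes have normal n = (-16, -11, 8), |n| = 21. Any point on the first plane is at distance |27 − 4|/|n| = 23/21 from the second.

23/21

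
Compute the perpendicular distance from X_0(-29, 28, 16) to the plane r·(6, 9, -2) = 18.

28/11

Normal vector n = (6, 9, -2), and n·(-29, 28, 16) - 18 = 28.
|n| = √(36 + 81 + 4) = 11, so the distance is |28|/11 = 28/11.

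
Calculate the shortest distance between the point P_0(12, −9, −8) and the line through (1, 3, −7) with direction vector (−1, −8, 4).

Direction vector d = (−1, −8, 4).
AP = (11, −12, −1); AP·d = 81, |AP|² = 266, |d|² = 81.
distance² = |AP|² − (AP·d)²/|d|² = 266 − 6561/81 = 185, so the distance is √185.

√185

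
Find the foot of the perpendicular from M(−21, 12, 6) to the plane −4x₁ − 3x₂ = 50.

(-533/25, 294/25, 6)

n = (−4, −3, 0), |n|² = 25, and n·M − 50 = -2.
t = -2/25, so the foot is M − t·n = (−21, 12, 6) − (-2/25)·(−4, −3, 0) = (−533/25, 294/25, 6).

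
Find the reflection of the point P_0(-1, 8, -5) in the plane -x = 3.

(-5, 8, -5)

With n = (-1, 0, 0), the signed offset is (n·P_0 − 3)/|n|² = -2/1 = -2.
P_0' = P_0 − 2t·n = (-1, 8, -5) − (-4)·(-1, 0, 0) = (-5, 8, -5).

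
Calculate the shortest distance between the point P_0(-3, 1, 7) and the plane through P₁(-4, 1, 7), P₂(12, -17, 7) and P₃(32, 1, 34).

P₁P₂ = (16, -18, 0) and P₁P₃ = (36, 0, 27), so a normal is n = P₁P₂ × P₁P₃ = (-486, -432, 648).
Then n·(-3, 1, 7) - 6048 = -486.
|n| = √(236196 + 186624 + 419904) = 918, so the distance is |-486|/918 = 9/17.

9/17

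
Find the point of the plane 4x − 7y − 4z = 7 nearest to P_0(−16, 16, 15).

(-4, -5, 3)

The perpendicular from P_0 has direction n = (4, −7, −4): r = (−16, 16, 15) + μ(4, −7, −4).
Substitute into the plane: n·(P_0 + μn) = 7 gives -236 + 81μ = 7, so μ = 3.
Foot = (−16, 16, 15) + 3·(4, −7, −4) = (−4, −5, 3).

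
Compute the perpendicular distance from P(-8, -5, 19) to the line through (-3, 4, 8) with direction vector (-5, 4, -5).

√161

Direction vector d = (-5, 4, -5).
AP = (-5, -9, 11), and AP × d = (1, -80, -65).
|AP × d|² = 10626 and |d|² = 66, so the distance is √(10626/66) = √161.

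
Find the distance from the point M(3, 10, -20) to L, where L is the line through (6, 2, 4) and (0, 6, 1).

A direction vector is d = (-6, 4, -3).
AP = (-3, 8, -24); AP·d = 122, |AP|² = 649, |d|² = 61.
distance² = |AP|² − (AP·d)²/|d|² = 649 − 14884/61 = 405, so the distance is 9√5.

9√5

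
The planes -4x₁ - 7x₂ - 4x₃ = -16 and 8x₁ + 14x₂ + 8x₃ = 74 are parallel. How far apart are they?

7/3

Divide the second equation by -2 to match normals: -4x₁ - 7x₂ - 4x₃ = -37.
With common normal n = (-4, -7, -4) (|n| = 9), the distance is |(-16) − (-37)|/|n| = 21/9 = 7/3.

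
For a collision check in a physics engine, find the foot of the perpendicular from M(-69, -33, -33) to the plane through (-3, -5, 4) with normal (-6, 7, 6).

The perpendicular from M has direction n = (-6, 7, 6): r = (-69, -33, -33) + μ(-6, 7, 6).
Substitute into the plane: n·(M + μn) = 7 gives -15 + 121μ = 7, so μ = 2/11.
Foot = (-69, -33, -33) + (2/11)·(-6, 7, 6) = (-771/11, -349/11, -351/11).

(-771/11, -349/11, -351/11)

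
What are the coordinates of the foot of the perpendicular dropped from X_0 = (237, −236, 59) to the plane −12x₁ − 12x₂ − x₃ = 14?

(3969/17, -4072/17, 998/17)

n = (−12, −12, −1), |n|² = 289, and n·X_0 − 14 = -85.
t = -85/289 = -5/17, so the foot is X_0 − t·n = (237, −236, 59) − (-5/17)·(−12, −12, −1) = (3969/17, −4072/17, 998/17).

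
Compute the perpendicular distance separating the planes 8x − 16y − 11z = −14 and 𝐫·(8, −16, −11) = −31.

17/21

With common normal n = (8, −16, −11) (|n| = 21), the distance is |(-14) − (-31)|/|n| = 17/21.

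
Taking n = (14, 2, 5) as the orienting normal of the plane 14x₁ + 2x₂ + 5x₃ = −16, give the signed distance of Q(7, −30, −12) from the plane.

-2/5

n·Q − (-16) = -6.
|n| = 15, so the signed distance is -6/15 = -2/5.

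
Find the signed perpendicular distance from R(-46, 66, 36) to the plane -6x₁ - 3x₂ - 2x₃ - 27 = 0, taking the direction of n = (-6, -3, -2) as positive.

-3

n·R − 27 = -21.
|n| = 7, so the signed distance is -21/7 = -3.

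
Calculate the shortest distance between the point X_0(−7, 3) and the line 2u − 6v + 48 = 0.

4√10/5

The normal to the line is n = (2, −6) with |n| = 2√10.
|n·X_0 − (-48)| = |-32 − (-48)| = 16, so the distance is 16/(2√10) = 8/√10.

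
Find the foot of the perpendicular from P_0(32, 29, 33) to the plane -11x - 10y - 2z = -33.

n = (-11, -10, -2), |n|² = 225, and n·P_0 − (-33) = -675.
t = -675/225 = -3, so the foot is P_0 − t·n = (32, 29, 33) − (-3)·(-11, -10, -2) = (-1, -1, 27).

(-1, -1, 27)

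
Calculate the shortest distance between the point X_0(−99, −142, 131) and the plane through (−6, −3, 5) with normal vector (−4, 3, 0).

The plane has equation n·(r − (−6, −3, 5)) = 0, i.e. n·r = 15.
d = |(-4)·(-99) + 3·(-142) − 15| / √(16 + 9 + 0) = |-45| / 5 = 9.

9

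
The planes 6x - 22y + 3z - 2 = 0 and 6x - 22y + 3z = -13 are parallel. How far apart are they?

15/23

With common normal n = (6, -22, 3) (|n| = 23), the distance is |2 − (-13)|/|n| = 15/23.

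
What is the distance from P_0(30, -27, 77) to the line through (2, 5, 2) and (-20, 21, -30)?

A direction vector is d = (-22, 16, -32).
AP = (28, -32, 75); AP·d = -3528, |AP|² = 7433, |d|² = 1764.
distance² = |AP|² − (AP·d)²/|d|² = 7433 − 12446784/1764 = 377, so the distance is √377.

√377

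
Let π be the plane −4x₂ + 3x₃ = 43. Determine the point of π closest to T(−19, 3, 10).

(-19, -1, 13)

n = (0, −4, 3), |n|² = 25, and n·T − 43 = -25.
t = -25/25 = -1, so the foot is T − t·n = (−19, 3, 10) − (-1)·(0, −4, 3) = (−19, −1, 13).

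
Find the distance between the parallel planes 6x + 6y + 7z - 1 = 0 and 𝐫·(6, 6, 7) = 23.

Both planes have normal n = (6, 6, 7), |n| = 11. Any point on the first plane is at distance |23 − 1|/|n| = 22/11 = 2 from the second.

2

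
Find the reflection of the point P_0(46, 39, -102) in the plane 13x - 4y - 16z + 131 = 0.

With n = (13, -4, -16), the signed offset is (n·P_0 − (-131))/|n|² = 2205/441 = 5.
P_0' = P_0 − 2t·n = (46, 39, -102) − 10·(13, -4, -16) = (-84, 79, 58).

(-84, 79, 58)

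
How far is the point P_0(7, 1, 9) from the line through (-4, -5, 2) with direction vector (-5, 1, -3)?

Direction vector d = (-5, 1, -3).
AP = (11, 6, 7); AP·d = -70, |AP|² = 206, |d|² = 35.
distance² = |AP|² − (AP·d)²/|d|² = 206 − 4900/35 = 66, so the distance is √66.

√66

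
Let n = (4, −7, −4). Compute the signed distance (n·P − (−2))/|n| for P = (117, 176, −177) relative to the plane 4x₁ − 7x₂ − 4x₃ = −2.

-6

n·P − (-2) = -54.
|n| = 9, so the signed distance is -54/9 = -6.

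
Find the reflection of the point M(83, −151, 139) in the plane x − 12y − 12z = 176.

With n = (1, −12, −12), the signed offset is (n·M − 176)/|n|² = 51/289 = 3/17.
M' = M − 2t·n = (83, −151, 139) − (6/17)·(1, −12, −12) = (1405/17, −2495/17, 2435/17).

(1405/17, -2495/17, 2435/17)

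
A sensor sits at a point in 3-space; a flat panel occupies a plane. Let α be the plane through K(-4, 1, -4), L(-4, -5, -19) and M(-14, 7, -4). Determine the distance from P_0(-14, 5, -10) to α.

KL = (0, -6, -15) and KM = (-10, 6, 0), so a normal is n = KL × KM = (90, 150, -60).
Then n·(-14, 5, -10) - 30 = 60.
|n| = √(8100 + 22500 + 3600) = 30√38, so the distance is |60|/(30√38) = √38/19.

√38/19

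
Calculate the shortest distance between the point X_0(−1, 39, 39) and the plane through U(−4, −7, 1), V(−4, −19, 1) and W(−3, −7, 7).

20√37/37

UV = (0, −12, 0) and UW = (1, 0, 6), so a normal is n = UV × UW = (−72, 0, 12).
n = (−72, 0, 12); n·P − 300 = 240; |n| = 12√37; distance = 240/(12√37) = 20/√37.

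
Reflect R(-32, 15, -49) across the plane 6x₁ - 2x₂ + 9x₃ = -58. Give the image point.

n = (6, -2, 9), |n|² = 121, n·R − (-58) = -605, so t = -605/121 = -5.
Foot F = R − (-5)·n = (-2, 5, -4); the reflection is 2F − R = (28, -5, 41).

(28, -5, 41)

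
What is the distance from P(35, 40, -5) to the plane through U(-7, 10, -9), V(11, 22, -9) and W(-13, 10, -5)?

UV = (18, 12, 0) and UW = (-6, 0, 4), so a normal is n = UV × UW = (48, -72, 72).
n = (48, -72, 72); n·P − (-1704) = 144; |n| = 24√22; distance = 144/(24√22) = 3√22/11.

3√22/11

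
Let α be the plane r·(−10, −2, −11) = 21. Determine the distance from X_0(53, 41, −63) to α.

Normal vector n = (−10, −2, −11), and n·(53, 41, −63) − 21 = 60.
|n| = √(100 + 4 + 121) = 15, so the distance is |60|/15 = 4.

4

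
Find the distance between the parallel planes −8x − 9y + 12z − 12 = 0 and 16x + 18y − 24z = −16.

4/17

Divide the second equation by -2 to match normals: −8x − 9y + 12z = 8.
Both planes have normal n = (−8, −9, 12), |n| = 17. Any point on the first plane is at distance |8 − 12|/|n| = 4/17 from the second.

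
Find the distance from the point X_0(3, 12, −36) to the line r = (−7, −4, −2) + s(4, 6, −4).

Direction vector d = (4, 6, −4).
AP = (10, 16, −34); AP·d = 272, |AP|² = 1512, |d|² = 68.
distance² = |AP|² − (AP·d)²/|d|² = 1512 − 73984/68 = 424, so the distance is 2√106.

2√106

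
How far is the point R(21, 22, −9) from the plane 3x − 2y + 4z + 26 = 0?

Normal vector n = (3, −2, 4), and n·(21, 22, −9) − (−26) = 9.
|n| = √(9 + 4 + 16) = √29, so the distance is |9|/√29 = 9/√29.

9/√29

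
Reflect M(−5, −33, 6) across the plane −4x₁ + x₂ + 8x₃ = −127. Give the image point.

With n = (−4, 1, 8), the signed offset is (n·M − (-127))/|n|² = 162/81 = 2.
M' = M − 2t·n = (−5, −33, 6) − 4·(−4, 1, 8) = (11, −37, −26).

(11, -37, -26)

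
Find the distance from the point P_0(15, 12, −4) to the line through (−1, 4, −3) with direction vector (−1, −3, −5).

√286

Direction vector d = (−1, −3, −5).
AP = (16, 8, −1); AP·d = -35, |AP|² = 321, |d|² = 35.
distance² = |AP|² − (AP·d)²/|d|² = 321 − 1225/35 = 286, so the distance is √286.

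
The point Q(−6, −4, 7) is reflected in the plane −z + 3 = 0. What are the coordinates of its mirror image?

(-6, -4, -1)

With n = (0, 0, −1), the signed offset is (n·Q − (-3))/|n|² = -4/1 = -4.
Q' = Q − 2t·n = (−6, −4, 7) − (-8)·(0, 0, −1) = (−6, −4, −1).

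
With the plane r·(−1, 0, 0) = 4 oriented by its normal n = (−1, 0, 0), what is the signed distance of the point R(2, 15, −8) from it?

n·R − 4 = -6.
|n| = 1, so the signed distance is -6/1 = -6.

-6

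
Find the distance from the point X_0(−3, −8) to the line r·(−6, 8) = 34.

8

d = |(-6)·(-3) + 8·(-8) − 34| / √(36 + 64) = |-80|/10 = 8.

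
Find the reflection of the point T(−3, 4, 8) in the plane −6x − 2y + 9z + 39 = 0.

With n = (−6, −2, 9), the signed offset is (n·T − (-39))/|n|² = 121/121 = 1.
T' = T − 2t·n = (−3, 4, 8) − 2·(−6, −2, 9) = (9, 8, −10).

(9, 8, -10)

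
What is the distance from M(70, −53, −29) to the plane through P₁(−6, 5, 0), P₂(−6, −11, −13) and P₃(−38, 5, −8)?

P₁P₂ = (0, −16, −13) and P₁P₃ = (−32, 0, −8), so a normal is n = P₁P₂ × P₁P₃ = (128, 416, −512).
d = |128·70 + 416·(-53) + (-512)·(-29) − 1312| / √(16384 + 173056 + 262144) = |448| / 672 = 2/3.

2/3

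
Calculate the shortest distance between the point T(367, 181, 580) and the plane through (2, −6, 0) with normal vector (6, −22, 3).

8

The plane has equation n·(r − (2, −6, 0)) = 0, i.e. n·r = 144.
n = (6, −22, 3); n·P − 144 = -184; |n| = 23; distance = 184/23 = 8.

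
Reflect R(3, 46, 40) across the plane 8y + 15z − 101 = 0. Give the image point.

(3, -2, -50)

With n = (0, 8, 15), the signed offset is (n·R − 101)/|n|² = 867/289 = 3.
R' = R − 2t·n = (3, 46, 40) − 6·(0, 8, 15) = (3, −2, −50).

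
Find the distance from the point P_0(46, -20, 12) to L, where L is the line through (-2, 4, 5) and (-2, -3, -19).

√2929

A direction vector is d = (0, -7, -24).
AP = (48, -24, 7); AP·d = 0, |AP|² = 2929, |d|² = 625.
distance² = |AP|² − (AP·d)²/|d|² = 2929 − 0/625 = 2929, so the distance is √2929.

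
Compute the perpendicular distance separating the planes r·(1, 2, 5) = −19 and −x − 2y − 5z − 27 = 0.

4√30/15

Divide the second equation by -1 to match normals: x + 2y + 5z = -27.
Both planes have normal n = (1, 2, 5), |n| = √30. Any point on the first plane is at distance |(-27) − (-19)|/|n| = 8/√30 = 4√30/15 from the second.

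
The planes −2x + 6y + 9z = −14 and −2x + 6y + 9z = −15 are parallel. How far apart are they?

With common normal n = (−2, 6, 9) (|n| = 11), the distance is |(-14) − (-15)|/|n| = 1/11.

1/11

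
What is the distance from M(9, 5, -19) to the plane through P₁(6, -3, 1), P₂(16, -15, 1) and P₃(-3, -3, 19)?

√70/35

P₁P₂ = (10, -12, 0) and P₁P₃ = (-9, 0, 18), so a normal is n = P₁P₂ × P₁P₃ = (-216, -180, -108).
Then n·(9, 5, -19) - (-864) = 72.
|n| = √(46656 + 32400 + 11664) = 36√70, so the distance is |72|/(36√70) = 2/√70.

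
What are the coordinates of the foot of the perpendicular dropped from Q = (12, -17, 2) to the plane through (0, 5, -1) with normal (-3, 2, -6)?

(6, -13, -10)

n = (-3, 2, -6), |n|² = 49, and n·Q − 16 = -98.
t = -98/49 = -2, so the foot is Q − t·n = (12, -17, 2) − (-2)·(-3, 2, -6) = (6, -13, -10).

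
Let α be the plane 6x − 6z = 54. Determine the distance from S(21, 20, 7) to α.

5√2/2

Normal vector n = (6, 0, −6), and n·(21, 20, 7) − 54 = 30.
|n| = √(36 + 0 + 36) = 6√2, so the distance is |30|/(6√2) = 5√2/2.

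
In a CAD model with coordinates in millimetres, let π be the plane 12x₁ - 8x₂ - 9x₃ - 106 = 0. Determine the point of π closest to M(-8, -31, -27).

(-20, -23, -18)

The perpendicular from M has direction n = (12, -8, -9): r = (-8, -31, -27) + t(12, -8, -9).
Substitute into the plane: n·(M + tn) = 106 gives 395 + 289t = 106, so t = -1.
Foot = (-8, -31, -27) + (-1)·(12, -8, -9) = (-20, -23, -18).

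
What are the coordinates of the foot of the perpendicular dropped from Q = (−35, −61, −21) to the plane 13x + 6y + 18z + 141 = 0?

n = (13, 6, 18), |n|² = 529, and n·Q − (-141) = -1058.
t = -1058/529 = -2, so the foot is Q − t·n = (−35, −61, −21) − (-2)·(13, 6, 18) = (−9, −49, 15).

(-9, -49, 15)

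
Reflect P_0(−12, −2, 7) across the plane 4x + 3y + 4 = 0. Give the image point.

With n = (4, 3, 0), the signed offset is (n·P_0 − (-4))/|n|² = -50/25 = -2.
P_0' = P_0 − 2t·n = (−12, −2, 7) − (-4)·(4, 3, 0) = (4, 10, 7).

(4, 10, 7)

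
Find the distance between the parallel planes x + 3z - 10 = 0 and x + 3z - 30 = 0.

2√10

Both planes have normal n = (1, 0, 3), |n| = √10. Any point on the first plane is at distance |30 − 10|/|n| = 20/√10 = 2√10 from the second.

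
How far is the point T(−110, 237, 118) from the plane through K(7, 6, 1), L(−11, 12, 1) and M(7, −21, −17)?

9

KL = (−18, 6, 0) and KM = (0, −27, −18), so a normal is n = KL × KM = (−108, −324, 486).
n = (−108, −324, 486); n·P − (-2214) = -5346; |n| = 594; distance = 5346/594 = 9.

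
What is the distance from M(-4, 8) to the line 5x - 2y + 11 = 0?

The normal to the line is n = (5, -2) with |n| = √29.
|n·M − (-11)| = |-36 − (-11)| = 25, so the distance is 25/√29 = 25√29/29.

25√29/29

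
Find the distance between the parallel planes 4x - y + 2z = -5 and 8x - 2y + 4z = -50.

Divide the second equation by 2 to match normals: 4x - y + 2z = -25.
Both planes have normal n = (4, -1, 2), |n| = √21. Any point on the first plane is at distance |(-25) − (-5)|/|n| = 20/√21 = 20√21/21 from the second.

20√21/21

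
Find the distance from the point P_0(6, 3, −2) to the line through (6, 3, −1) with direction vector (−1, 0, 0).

Direction vector d = (−1, 0, 0).
AP = (0, 0, −1), and AP × d = (0, 1, 0).
|AP × d|² = 1 and |d|² = 1, so the distance is √1 = 1.

1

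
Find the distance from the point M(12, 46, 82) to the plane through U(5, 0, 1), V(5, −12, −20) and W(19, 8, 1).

UV = (0, −12, −21) and UW = (14, 8, 0), so a normal is n = UV × UW = (168, −294, 168).
n = (168, −294, 168); n·P − 1008 = 1260; |n| = 378; distance = 1260/378 = 10/3.

10/3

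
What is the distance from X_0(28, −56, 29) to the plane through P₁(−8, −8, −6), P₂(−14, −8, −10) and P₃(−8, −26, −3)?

18√53/53

P₁P₂ = (−6, 0, −4) and P₁P₃ = (0, −18, 3), so a normal is n = P₁P₂ × P₁P₃ = (−72, 18, 108).
n = (−72, 18, 108); n·P − (-216) = 324; |n| = 18√53; distance = 324/(18√53) = 18√53/53.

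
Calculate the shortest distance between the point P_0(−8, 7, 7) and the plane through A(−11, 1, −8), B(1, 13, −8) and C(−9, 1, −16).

√33/11

AB = (12, 12, 0) and AC = (2, 0, −8), so a normal is n = AB × AC = (−96, 96, −24).
Then n·(−8, 7, 7) − 1344 = −72.
|n| = √(9216 + 9216 + 576) = 24√33, so the distance is |-72|/(24√33) = 3/√33.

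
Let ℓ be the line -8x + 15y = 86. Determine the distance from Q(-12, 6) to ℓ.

The normal to the line is n = (-8, 15) with |n| = 17.
|n·Q − 86| = |186 − 86| = 100, so the distance is 100/17.

100/17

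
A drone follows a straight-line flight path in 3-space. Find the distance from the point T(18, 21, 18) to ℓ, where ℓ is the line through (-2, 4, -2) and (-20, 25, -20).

22√2

A direction vector is d = (-18, 21, -18).
AP = (20, 17, 20), and AP × d = (-726, 0, 726).
|AP × d|² = 1054152 and |d|² = 1089, so the distance is √(1054152/1089) = √968 = 22√2.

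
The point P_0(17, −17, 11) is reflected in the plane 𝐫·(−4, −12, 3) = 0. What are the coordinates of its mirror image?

With n = (−4, −12, 3), the signed offset is (n·P_0 − 0)/|n|² = 169/169 = 1.
P_0' = P_0 − 2t·n = (17, −17, 11) − 2·(−4, −12, 3) = (25, 7, 5).

(25, 7, 5)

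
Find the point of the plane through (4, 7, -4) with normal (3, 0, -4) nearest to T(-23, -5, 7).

(-8, -5, -13)

The perpendicular from T has direction n = (3, 0, -4): r = (-23, -5, 7) + t(3, 0, -4).
Substitute into the plane: n·(T + tn) = 28 gives -97 + 25t = 28, so t = 5.
Foot = (-23, -5, 7) + 5·(3, 0, -4) = (-8, -5, -13).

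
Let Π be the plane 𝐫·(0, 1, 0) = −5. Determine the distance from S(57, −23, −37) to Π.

Normal vector n = (0, 1, 0), and n·(57, −23, −37) − (−5) = −18.
|n| = √(0 + 1 + 0) = 1, so the distance is |-18|/1 = 18.

18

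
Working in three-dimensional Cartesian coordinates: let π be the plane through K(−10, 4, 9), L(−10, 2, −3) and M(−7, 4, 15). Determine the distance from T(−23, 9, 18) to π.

5√41/41

KL = (0, −2, −12) and KM = (3, 0, 6), so a normal is n = KL × KM = (−12, −36, 6).
Then n·(−23, 9, 18) − 30 = 30.
|n| = √(144 + 1296 + 36) = 6√41, so the distance is |30|/(6√41) = 5/√41.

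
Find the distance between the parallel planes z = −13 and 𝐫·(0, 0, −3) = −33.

24

Divide the second equation by -3 to match normals: z = 11.
Both planes have normal n = (0, 0, 1), |n| = 1. Any point on the first plane is at distance |11 − (-13)|/|n| = 24/1 = 24 from the second.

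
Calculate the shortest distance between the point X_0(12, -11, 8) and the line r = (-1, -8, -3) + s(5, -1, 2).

√29

Direction vector d = (5, -1, 2).
AP = (13, -3, 11); AP·d = 90, |AP|² = 299, |d|² = 30.
distance² = |AP|² − (AP·d)²/|d|² = 299 − 8100/30 = 29, so the distance is √29.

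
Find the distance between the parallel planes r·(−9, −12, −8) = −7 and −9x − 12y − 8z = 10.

1

Both planes have normal n = (−9, −12, −8), |n| = 17. Any point on the first plane is at distance |10 − (-7)|/|n| = 17/17 = 1 from the second.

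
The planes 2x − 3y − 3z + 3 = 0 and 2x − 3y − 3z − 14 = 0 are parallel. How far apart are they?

17/√22

Both planes have normal n = (2, −3, −3), |n| = √22. Any point on the first plane is at distance |14 − (-3)|/|n| = 17/√22 = 17√22/22 from the second.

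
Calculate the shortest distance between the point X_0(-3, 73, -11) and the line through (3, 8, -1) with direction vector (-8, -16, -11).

7√53

Direction vector d = (-8, -16, -11).
AP = (-6, 65, -10), and AP × d = (-875, 14, 616).
|AP × d|² = 1145277 and |d|² = 441, so the distance is √(1145277/441) = √2597 = 7√53.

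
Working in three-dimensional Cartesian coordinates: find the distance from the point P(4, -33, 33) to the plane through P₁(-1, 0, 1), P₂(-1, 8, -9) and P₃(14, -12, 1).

17/√57

P₁P₂ = (0, 8, -10) and P₁P₃ = (15, -12, 0), so a normal is n = P₁P₂ × P₁P₃ = (-120, -150, -120).
Then n·(4, -33, 33) - 0 = 510.
|n| = √(14400 + 22500 + 14400) = 30√57, so the distance is |510|/(30√57) = 17/√57.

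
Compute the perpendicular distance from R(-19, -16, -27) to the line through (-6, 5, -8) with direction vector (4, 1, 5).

Direction vector d = (4, 1, 5).
AP = (-13, -21, -19); AP·d = -168, |AP|² = 971, |d|² = 42.
distance² = |AP|² − (AP·d)²/|d|² = 971 − 28224/42 = 299, so the distance is √299.

√299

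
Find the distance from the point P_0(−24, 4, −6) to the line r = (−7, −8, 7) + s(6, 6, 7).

Direction vector d = (6, 6, 7).
AP = (−17, 12, −13), and AP × d = (162, 41, −174).
|AP × d|² = 58201 and |d|² = 121, so the distance is √(58201/121) = √481.

√481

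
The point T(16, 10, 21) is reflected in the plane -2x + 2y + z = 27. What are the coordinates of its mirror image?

(8, 18, 25)

n = (-2, 2, 1), |n|² = 9, n·T − 27 = -18, so t = -18/9 = -2.
Foot F = T − (-2)·n = (12, 14, 23); the reflection is 2F − T = (8, 18, 25).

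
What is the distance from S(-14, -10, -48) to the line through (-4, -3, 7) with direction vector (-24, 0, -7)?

√2549

Direction vector d = (-24, 0, -7).
AP = (-10, -7, -55); AP·d = 625, |AP|² = 3174, |d|² = 625.
distance² = |AP|² − (AP·d)²/|d|² = 3174 − 390625/625 = 2549, so the distance is √2549.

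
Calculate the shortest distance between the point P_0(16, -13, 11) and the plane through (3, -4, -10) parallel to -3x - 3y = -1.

Parallel planes share the normal n = (-3, -3, 0); since (3, -4, -10) lies on the plane, its equation is -3x - 3y = 3.
d = |(-3)·16 + (-3)·(-13) − 3| / √(9 + 9 + 0) = |-12| / (3√2) = 2√2.

2√2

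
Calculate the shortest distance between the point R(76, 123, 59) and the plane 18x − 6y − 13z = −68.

3

Normal vector n = (18, −6, −13), and n·(76, 123, 59) − (−68) = −69.
|n| = √(324 + 36 + 169) = 23, so the distance is |-69|/23 = 3.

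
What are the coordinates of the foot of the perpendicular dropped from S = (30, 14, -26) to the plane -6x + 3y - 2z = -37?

n = (-6, 3, -2), |n|² = 49, and n·S − (-37) = -49.
t = -49/49 = -1, so the foot is S − t·n = (30, 14, -26) − (-1)·(-6, 3, -2) = (24, 17, -28).

(24, 17, -28)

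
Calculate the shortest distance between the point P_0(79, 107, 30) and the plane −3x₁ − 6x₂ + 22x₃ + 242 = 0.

1

d = |(-3)·79 + (-6)·107 + 22·30 − (-242)| / √(9 + 36 + 484) = |23| / 23 = 1.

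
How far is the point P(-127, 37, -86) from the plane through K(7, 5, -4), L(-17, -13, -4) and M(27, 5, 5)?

2

KL = (-24, -18, 0) and KM = (20, 0, 9), so a normal is n = KL × KM = (-162, 216, 360).
n = (-162, 216, 360); n·P − (-1494) = -900; |n| = 450; distance = 900/450 = 2.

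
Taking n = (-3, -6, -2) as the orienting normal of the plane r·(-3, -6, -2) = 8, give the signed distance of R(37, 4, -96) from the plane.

7

n·R − 8 = 49.
|n| = 7, so the signed distance is 49/7 = 7.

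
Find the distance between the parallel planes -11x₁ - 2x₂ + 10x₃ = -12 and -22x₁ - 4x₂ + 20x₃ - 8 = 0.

Divide the second equation by 2 to match normals: -11x₁ - 2x₂ + 10x₃ = 4.
Both planes have normal n = (-11, -2, 10), |n| = 15. Any point on the first plane is at distance |4 − (-12)|/|n| = 16/15 from the second.

16/15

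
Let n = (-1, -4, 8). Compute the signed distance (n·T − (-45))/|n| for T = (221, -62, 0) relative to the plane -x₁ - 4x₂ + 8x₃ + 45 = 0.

8

n·T − (-45) = 72.
|n| = 9, so the signed distance is 72/9 = 8.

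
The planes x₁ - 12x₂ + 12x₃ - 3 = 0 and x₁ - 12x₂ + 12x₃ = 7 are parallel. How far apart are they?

4/17

Both planes have normal n = (1, -12, 12), |n| = 17. Any point on the first plane is at distance |7 − 3|/|n| = 4/17 from the second.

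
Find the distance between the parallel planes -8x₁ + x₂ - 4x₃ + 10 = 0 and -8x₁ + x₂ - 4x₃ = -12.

With common normal n = (-8, 1, -4) (|n| = 9), the distance is |(-10) − (-12)|/|n| = 2/9.

2/9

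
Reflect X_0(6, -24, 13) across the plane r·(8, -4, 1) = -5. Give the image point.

(-26, -8, 9)

With n = (8, -4, 1), the signed offset is (n·X_0 − (-5))/|n|² = 162/81 = 2.
X_0' = X_0 − 2t·n = (6, -24, 13) − 4·(8, -4, 1) = (-26, -8, 9).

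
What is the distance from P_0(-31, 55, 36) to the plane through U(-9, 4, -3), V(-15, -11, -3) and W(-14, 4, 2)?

17/(3√6)

UV = (-6, -15, 0) and UW = (-5, 0, 5), so a normal is n = UV × UW = (-75, 30, -75).
Then n·(-31, 55, 36) - 1020 = 255.
|n| = √(5625 + 900 + 5625) = 45√6, so the distance is |255|/(45√6) = 17/(3√6).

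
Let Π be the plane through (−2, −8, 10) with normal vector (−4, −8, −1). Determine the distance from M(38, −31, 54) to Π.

20/9

The plane has equation n·(r − (−2, −8, 10)) = 0, i.e. n·r = 62.
d = |(-4)·38 + (-8)·(-31) + (-1)·54 − 62| / √(16 + 64 + 1) = |-20| / 9 = 20/9.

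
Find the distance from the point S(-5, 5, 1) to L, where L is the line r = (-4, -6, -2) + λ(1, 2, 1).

√35

Direction vector d = (1, 2, 1).
AP = (-1, 11, 3); AP·d = 24, |AP|² = 131, |d|² = 6.
distance² = |AP|² − (AP·d)²/|d|² = 131 − 576/6 = 35, so the distance is √35.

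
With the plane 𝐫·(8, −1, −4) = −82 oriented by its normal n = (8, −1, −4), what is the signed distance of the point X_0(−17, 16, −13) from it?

-2

n·X_0 − (-82) = -18.
|n| = 9, so the signed distance is -18/9 = -2.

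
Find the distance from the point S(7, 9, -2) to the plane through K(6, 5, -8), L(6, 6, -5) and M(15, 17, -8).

√26/13

KL = (0, 1, 3) and KM = (9, 12, 0), so a normal is n = KL × KM = (-36, 27, -9).
Then n·(7, 9, -2) - (-9) = 18.
|n| = √(1296 + 729 + 81) = 9√26, so the distance is |18|/(9√26) = 2/√26.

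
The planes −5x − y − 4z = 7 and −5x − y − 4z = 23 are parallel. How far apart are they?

16/√42

With common normal n = (−5, −1, −4) (|n| = √42), the distance is |7 − 23|/|n| = 16/√42.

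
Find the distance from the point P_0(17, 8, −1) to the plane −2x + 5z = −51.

12/√29

Normal vector n = (−2, 0, 5), and n·(17, 8, −1) − (−51) = 12.
|n| = √(4 + 0 + 25) = √29, so the distance is |12|/√29 = 12√29/29.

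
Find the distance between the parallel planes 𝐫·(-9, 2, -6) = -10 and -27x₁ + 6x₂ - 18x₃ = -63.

1

Divide the second equation by 3 to match normals: -9x₁ + 2x₂ - 6x₃ = -21.
Both planes have normal n = (-9, 2, -6), |n| = 11. Any point on the first plane is at distance |(-21) − (-10)|/|n| = 11/11 = 1 from the second.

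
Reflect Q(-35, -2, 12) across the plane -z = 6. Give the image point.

(-35, -2, -24)

With n = (0, 0, -1), the signed offset is (n·Q − 6)/|n|² = -18/1 = -18.
Q' = Q − 2t·n = (-35, -2, 12) − (-36)·(0, 0, -1) = (-35, -2, -24).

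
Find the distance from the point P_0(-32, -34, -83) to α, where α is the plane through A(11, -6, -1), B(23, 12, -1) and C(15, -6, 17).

5

AB = (12, 18, 0) and AC = (4, 0, 18), so a normal is n = AB × AC = (324, -216, -72).
Then n·(-32, -34, -83) - 4932 = -1980.
|n| = √(104976 + 46656 + 5184) = 396, so the distance is |-1980|/396 = 5.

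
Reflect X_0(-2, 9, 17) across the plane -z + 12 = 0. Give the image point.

(-2, 9, 7)

With n = (0, 0, -1), the signed offset is (n·X_0 − (-12))/|n|² = -5/1 = -5.
X_0' = X_0 − 2t·n = (-2, 9, 17) − (-10)·(0, 0, -1) = (-2, 9, 7).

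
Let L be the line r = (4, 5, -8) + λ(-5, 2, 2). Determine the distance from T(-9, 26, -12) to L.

√329

Direction vector d = (-5, 2, 2).
AP = (-13, 21, -4), and AP × d = (50, 46, 79).
|AP × d|² = 10857 and |d|² = 33, so the distance is √(10857/33) = √329.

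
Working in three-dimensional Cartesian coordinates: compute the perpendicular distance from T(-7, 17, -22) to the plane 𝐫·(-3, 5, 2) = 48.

Normal vector n = (-3, 5, 2), and n·(-7, 17, -22) - 48 = 14.
|n| = √(9 + 25 + 4) = √38, so the distance is |14|/√38 = 14/√38.

7√38/19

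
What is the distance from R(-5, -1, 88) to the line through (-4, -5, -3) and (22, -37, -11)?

9√97

A direction vector is d = (26, -32, -8).
AP = (-1, 4, 91); AP·d = -882, |AP|² = 8298, |d|² = 1764.
distance² = |AP|² − (AP·d)²/|d|² = 8298 − 777924/1764 = 7857, so the distance is 9√97.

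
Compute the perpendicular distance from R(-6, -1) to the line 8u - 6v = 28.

7

The normal to the line is n = (8, -6) with |n| = 10.
|n·R − 28| = |-42 − 28| = 70, so the distance is 70/10 = 7.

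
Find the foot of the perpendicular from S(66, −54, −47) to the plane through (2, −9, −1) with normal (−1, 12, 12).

The perpendicular from S has direction n = (−1, 12, 12): r = (66, −54, −47) + μ(−1, 12, 12).
Substitute into the plane: n·(S + μn) = -122 gives -1278 + 289μ = -122, so μ = 4.
Foot = (66, −54, −47) + 4·(−1, 12, 12) = (62, −6, 1).

(62, -6, 1)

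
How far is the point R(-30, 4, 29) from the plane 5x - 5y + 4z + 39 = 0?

d = |5·(-30) + (-5)·4 + 4·29 − (-39)| / √(25 + 25 + 16) = |-15| / √66 = 5√66/22.

15/√66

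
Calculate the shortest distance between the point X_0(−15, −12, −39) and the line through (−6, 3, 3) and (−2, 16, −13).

3√181

A direction vector is d = (4, 13, −16).
AP = (−9, −15, −42); AP·d = 441, |AP|² = 2070, |d|² = 441.
distance² = |AP|² − (AP·d)²/|d|² = 2070 − 194481/441 = 1629, so the distance is 3√181.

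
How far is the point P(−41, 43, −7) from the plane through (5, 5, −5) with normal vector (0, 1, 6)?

26√37/37

The plane has equation n·(r − (5, 5, −5)) = 0, i.e. n·r = -25.
d = |1·43 + 6·(-7) − (-25)| / √(0 + 1 + 36) = |26| / √37 = 26/√37.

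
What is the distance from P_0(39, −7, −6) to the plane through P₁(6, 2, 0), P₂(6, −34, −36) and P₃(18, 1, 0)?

P₁P₂ = (0, −36, −36) and P₁P₃ = (12, −1, 0), so a normal is n = P₁P₂ × P₁P₃ = (−36, −432, 432).
Then n·(39, −7, −6) − (−1080) = 108.
|n| = √(1296 + 186624 + 186624) = 612, so the distance is |108|/612 = 3/17.

3/17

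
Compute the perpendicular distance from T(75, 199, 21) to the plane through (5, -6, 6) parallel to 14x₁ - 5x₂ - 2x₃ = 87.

5

Parallel planes share the normal n = (14, -5, -2); since (5, -6, 6) lies on the plane, its equation is 14x₁ - 5x₂ - 2x₃ = 88.
Then n·(75, 199, 21) - 88 = -75.
|n| = √(196 + 25 + 4) = 15, so the distance is |-75|/15 = 5.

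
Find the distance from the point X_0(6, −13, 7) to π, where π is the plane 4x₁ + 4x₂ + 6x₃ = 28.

7√17/17

Normal vector n = (4, 4, 6), and n·(6, −13, 7) − 28 = −14.
|n| = √(16 + 16 + 36) = 2√17, so the distance is |-14|/(2√17) = 7√17/17.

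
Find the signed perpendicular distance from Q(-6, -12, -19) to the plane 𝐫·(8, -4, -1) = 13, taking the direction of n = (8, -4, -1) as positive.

n·Q − 13 = 6.
|n| = 9, so the signed distance is 6/9 = 2/3.

2/3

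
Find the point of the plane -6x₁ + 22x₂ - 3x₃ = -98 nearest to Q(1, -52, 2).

(-11, -8, -4)

The perpendicular from Q has direction n = (-6, 22, -3): r = (1, -52, 2) + t(-6, 22, -3).
Substitute into the plane: n·(Q + tn) = -98 gives -1156 + 529t = -98, so t = 2.
Foot = (1, -52, 2) + 2·(-6, 22, -3) = (-11, -8, -4).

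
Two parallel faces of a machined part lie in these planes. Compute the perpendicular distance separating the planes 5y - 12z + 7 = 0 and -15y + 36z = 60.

1

Divide the second equation by -3 to match normals: 5y - 12z = -20.
Both planes have normal n = (0, 5, -12), |n| = 13. Any point on the first plane is at distance |(-20) − (-7)|/|n| = 13/13 = 1 from the second.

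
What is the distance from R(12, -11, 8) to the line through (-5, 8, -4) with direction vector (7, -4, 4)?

Direction vector d = (7, -4, 4).
AP = (17, -19, 12); AP·d = 243, |AP|² = 794, |d|² = 81.
distance² = |AP|² − (AP·d)²/|d|² = 794 − 59049/81 = 65, so the distance is √65.

√65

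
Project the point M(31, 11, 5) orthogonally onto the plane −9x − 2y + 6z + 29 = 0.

(13, 7, 17)

The perpendicular from M has direction n = (−9, −2, 6): r = (31, 11, 5) + μ(−9, −2, 6).
Substitute into the plane: n·(M + μn) = -29 gives -271 + 121μ = -29, so μ = 2.
Foot = (31, 11, 5) + 2·(−9, −2, 6) = (13, 7, 17).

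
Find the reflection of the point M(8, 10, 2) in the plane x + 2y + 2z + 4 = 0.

With n = (1, 2, 2), the signed offset is (n·M − (-4))/|n|² = 36/9 = 4.
M' = M − 2t·n = (8, 10, 2) − 8·(1, 2, 2) = (0, -6, -14).

(0, -6, -14)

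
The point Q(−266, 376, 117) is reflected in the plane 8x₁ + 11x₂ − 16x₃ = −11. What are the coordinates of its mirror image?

With n = (8, 11, −16), the signed offset is (n·Q − (-11))/|n|² = 147/441 = 1/3.
Q' = Q − 2t·n = (−266, 376, 117) − (2/3)·(8, 11, −16) = (−814/3, 1106/3, 383/3).

(-814/3, 1106/3, 383/3)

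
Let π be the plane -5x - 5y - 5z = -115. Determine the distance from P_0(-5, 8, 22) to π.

Normal vector n = (-5, -5, -5), and n·(-5, 8, 22) - (-115) = -10.
|n| = √(25 + 25 + 25) = 5√3, so the distance is |-10|/(5√3) = 2√3/3.

2√3/3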